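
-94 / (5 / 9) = -846 / 5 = -169.20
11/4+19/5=131/20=6.55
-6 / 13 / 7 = -6 / 91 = -0.07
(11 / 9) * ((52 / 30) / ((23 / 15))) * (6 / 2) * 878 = 251108 / 69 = 3639.25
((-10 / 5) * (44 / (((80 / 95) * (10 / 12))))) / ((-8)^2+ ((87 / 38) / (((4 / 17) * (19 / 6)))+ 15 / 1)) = -905388 / 592565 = -1.53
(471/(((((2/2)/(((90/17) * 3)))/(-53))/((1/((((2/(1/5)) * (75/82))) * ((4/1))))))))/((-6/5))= 9030.73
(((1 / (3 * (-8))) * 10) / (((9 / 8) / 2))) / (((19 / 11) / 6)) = -440 / 171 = -2.57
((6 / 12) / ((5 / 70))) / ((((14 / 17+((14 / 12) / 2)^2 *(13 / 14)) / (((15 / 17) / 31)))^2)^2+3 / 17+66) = 41445935677440000 / 15210109133927646644417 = 0.00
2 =2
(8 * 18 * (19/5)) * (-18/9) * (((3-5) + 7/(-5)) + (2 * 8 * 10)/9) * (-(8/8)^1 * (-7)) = -2753632/25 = -110145.28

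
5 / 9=0.56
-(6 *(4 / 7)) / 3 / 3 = -8 / 21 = -0.38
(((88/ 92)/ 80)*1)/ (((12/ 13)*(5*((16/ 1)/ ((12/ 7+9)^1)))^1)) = 0.00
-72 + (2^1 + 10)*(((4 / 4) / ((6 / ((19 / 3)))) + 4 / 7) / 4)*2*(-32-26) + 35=-603.19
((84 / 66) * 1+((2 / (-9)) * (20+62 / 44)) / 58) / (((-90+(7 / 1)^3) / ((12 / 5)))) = 4558 / 403535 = 0.01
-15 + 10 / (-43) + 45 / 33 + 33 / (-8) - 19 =-139985 / 3784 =-36.99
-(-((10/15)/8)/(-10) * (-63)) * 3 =63/40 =1.58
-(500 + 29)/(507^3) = -529/130323843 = -0.00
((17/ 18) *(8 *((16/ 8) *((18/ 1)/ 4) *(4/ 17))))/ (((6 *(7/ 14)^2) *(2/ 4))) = 21.33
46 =46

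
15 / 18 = 5 / 6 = 0.83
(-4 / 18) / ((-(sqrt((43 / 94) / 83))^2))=15604 / 387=40.32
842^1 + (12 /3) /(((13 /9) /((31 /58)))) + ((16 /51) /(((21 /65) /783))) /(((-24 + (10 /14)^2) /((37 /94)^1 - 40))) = 43348464064 /20394569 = 2125.49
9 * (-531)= -4779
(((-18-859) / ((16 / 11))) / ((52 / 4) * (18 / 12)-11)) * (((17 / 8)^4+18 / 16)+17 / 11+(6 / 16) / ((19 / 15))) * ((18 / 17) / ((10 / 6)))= -473471289711 / 449822720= -1052.57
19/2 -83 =-147/2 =-73.50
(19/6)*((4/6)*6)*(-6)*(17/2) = -646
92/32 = 23/8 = 2.88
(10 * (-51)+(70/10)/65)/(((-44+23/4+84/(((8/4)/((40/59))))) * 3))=7821748/449865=17.39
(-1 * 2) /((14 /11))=-11 /7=-1.57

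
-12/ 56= -3/ 14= -0.21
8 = 8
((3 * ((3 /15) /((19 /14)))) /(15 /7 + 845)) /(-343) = -3 /1971725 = -0.00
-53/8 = -6.62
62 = 62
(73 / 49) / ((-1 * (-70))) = 73 / 3430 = 0.02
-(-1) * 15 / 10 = 1.50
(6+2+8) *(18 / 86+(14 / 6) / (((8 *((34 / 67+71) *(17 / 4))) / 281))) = 80520520 / 10506663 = 7.66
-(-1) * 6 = 6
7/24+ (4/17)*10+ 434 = 178151/408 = 436.64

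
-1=-1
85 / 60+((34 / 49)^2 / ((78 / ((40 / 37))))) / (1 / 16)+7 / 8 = 66477815 / 27717144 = 2.40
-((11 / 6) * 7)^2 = -5929 / 36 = -164.69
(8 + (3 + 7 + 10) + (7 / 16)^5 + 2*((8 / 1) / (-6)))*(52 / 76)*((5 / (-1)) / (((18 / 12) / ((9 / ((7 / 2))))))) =-5183242805 / 34865152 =-148.67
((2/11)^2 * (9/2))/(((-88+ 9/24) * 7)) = -144/593747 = -0.00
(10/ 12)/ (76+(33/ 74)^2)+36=9015662/ 250359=36.01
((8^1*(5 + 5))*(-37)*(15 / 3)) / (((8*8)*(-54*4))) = 925 / 864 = 1.07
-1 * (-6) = 6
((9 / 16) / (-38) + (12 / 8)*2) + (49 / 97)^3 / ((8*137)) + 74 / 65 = 20377355754427 / 4941430663520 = 4.12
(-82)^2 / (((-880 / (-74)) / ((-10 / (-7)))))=62197 / 77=807.75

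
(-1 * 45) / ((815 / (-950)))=8550 / 163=52.45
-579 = -579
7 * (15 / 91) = 15 / 13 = 1.15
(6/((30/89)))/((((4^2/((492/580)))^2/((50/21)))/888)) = 105.78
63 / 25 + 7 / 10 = 161 / 50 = 3.22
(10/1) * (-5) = -50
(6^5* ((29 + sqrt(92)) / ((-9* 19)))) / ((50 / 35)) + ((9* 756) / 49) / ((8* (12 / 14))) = -343089 / 380 - 6048* sqrt(23) / 95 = -1208.18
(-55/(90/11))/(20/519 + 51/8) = -83732/79887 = -1.05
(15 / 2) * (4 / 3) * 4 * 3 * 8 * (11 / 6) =1760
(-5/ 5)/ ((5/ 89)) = -89/ 5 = -17.80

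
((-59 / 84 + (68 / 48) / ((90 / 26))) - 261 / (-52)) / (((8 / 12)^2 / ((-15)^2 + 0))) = 3483615 / 1456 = 2392.59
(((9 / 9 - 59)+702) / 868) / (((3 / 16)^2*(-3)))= -5888 / 837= -7.03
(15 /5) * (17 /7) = 51 /7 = 7.29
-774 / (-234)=43 / 13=3.31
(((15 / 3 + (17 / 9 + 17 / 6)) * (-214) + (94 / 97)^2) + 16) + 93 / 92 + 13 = -15967763851 / 7790652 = -2049.61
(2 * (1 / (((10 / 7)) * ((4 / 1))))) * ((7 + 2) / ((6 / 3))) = 63 / 40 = 1.58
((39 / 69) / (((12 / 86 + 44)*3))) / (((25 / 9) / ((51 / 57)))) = 2193 / 1595050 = 0.00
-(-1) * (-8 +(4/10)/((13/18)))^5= -26559922791424/1160290625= -22890.75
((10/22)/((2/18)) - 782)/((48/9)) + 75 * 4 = 27129/176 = 154.14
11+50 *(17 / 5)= 181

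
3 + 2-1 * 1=4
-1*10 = -10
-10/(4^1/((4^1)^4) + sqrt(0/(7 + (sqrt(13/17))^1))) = -640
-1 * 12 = -12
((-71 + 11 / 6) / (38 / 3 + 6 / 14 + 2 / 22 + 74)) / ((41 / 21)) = -134211 / 330296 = -0.41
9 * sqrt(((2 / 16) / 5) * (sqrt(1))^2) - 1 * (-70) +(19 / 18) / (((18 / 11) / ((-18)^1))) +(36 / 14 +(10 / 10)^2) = 63.38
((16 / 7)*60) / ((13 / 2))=1920 / 91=21.10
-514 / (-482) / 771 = 0.00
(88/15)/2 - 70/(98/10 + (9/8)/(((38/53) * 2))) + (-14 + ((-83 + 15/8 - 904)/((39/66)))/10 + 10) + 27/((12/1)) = -8640938179/50196120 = -172.14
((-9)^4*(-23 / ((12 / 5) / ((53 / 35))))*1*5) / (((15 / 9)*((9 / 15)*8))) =-13329765 / 224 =-59507.88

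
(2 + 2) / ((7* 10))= 2 / 35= 0.06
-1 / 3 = -0.33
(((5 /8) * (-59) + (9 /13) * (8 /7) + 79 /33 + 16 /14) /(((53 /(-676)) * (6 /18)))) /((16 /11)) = 191789 /224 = 856.20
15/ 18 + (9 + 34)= 263/ 6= 43.83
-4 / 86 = -0.05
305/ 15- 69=-146/ 3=-48.67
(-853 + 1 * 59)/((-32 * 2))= 397/32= 12.41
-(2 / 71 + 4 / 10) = -152 / 355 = -0.43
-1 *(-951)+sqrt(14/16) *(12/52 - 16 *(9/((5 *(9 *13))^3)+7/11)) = 951 - 2434931051 *sqrt(14)/978763500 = 941.69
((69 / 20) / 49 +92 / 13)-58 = -647863 / 12740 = -50.85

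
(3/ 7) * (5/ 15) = 1/ 7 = 0.14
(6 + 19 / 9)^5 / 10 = 2073071593 / 590490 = 3510.76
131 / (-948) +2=1765 / 948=1.86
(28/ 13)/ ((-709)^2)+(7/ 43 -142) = -39856067243/ 280998679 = -141.84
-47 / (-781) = 47 / 781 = 0.06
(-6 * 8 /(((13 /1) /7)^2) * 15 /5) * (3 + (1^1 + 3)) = -49392 /169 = -292.26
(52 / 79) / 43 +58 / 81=201238 / 275157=0.73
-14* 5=-70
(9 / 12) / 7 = 3 / 28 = 0.11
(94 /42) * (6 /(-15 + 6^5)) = 94 /54327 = 0.00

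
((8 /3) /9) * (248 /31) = 2.37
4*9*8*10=2880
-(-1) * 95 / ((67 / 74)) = 7030 / 67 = 104.93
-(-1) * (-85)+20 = -65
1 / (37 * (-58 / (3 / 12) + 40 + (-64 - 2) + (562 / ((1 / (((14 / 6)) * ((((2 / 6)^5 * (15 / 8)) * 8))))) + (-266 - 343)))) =-243 / 7067407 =-0.00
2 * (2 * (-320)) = -1280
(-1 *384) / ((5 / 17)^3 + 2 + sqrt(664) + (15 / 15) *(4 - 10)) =-18537652992 *sqrt(166) / 15646042087 - 36839481984 / 15646042087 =-17.62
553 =553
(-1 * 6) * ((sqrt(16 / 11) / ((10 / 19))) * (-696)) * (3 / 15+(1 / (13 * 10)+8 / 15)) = 7643472 * sqrt(11) / 3575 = 7091.06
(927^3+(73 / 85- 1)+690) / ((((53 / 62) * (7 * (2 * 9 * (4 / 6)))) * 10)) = 699679167661 / 630700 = 1109369.22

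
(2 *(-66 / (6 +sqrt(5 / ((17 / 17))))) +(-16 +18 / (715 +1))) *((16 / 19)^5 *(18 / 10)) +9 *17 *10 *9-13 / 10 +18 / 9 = 1245708288 *sqrt(5) / 383795345 +1887727849229357 / 137398733510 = 13746.31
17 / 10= 1.70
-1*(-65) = 65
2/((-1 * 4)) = -1/2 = -0.50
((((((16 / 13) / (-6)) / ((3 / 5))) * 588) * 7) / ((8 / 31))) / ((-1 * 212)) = 53165 / 2067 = 25.72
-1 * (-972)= 972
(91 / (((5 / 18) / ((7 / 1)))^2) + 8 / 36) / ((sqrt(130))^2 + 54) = 314.07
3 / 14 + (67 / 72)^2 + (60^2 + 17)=131292895 / 36288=3618.08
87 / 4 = 21.75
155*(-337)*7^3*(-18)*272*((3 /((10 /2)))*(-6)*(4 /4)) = -315790913088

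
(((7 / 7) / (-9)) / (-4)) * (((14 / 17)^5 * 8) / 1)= 1075648 / 12778713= 0.08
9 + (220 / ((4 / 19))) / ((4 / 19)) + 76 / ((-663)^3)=4972.75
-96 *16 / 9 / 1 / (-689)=512 / 2067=0.25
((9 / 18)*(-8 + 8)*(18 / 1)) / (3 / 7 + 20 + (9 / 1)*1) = 0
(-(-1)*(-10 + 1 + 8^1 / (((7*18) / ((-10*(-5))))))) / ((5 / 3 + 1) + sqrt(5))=-2936 / 399 + 367*sqrt(5) / 133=-1.19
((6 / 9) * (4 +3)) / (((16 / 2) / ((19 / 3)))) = 133 / 36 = 3.69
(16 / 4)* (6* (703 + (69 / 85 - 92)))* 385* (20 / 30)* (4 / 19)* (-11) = -2819032832 / 323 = -8727655.83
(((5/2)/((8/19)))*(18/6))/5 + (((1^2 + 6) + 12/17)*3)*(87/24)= 23763/272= 87.36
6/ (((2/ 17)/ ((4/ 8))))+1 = 53/ 2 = 26.50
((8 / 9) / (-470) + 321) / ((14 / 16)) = 5431288 / 14805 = 366.85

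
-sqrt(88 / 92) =-sqrt(506) / 23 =-0.98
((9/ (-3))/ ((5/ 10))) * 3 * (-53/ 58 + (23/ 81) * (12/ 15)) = 16129/ 1305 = 12.36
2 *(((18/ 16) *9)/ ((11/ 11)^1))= 81/ 4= 20.25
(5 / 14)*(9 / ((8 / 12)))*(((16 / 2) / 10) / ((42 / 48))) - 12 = -372 / 49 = -7.59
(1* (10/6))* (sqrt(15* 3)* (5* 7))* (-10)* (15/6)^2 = -21875* sqrt(5)/2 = -24456.99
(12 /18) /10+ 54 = 811 /15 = 54.07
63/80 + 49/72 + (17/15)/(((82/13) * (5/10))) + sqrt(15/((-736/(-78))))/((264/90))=2.26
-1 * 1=-1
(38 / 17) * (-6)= -228 / 17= -13.41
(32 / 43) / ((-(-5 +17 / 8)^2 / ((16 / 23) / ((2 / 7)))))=-114688 / 523181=-0.22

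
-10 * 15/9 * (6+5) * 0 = 0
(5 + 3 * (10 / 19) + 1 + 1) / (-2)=-163 / 38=-4.29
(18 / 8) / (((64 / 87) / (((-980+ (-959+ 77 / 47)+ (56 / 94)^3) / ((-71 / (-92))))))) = -226373976423 / 29485732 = -7677.41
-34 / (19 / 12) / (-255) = 8 / 95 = 0.08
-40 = -40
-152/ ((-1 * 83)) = 152/ 83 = 1.83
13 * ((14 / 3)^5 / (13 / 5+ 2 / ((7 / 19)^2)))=1712969440 / 1032021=1659.82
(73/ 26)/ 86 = 0.03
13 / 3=4.33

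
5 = 5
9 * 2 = 18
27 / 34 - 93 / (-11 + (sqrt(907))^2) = 10515 / 15232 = 0.69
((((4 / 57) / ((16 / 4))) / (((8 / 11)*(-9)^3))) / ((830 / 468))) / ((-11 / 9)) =13 / 851580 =0.00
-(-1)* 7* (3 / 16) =21 / 16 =1.31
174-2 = 172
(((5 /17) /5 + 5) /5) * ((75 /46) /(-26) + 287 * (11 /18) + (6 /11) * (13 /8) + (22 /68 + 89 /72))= 3419282987 /19010420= 179.86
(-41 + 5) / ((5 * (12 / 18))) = -54 / 5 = -10.80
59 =59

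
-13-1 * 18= -31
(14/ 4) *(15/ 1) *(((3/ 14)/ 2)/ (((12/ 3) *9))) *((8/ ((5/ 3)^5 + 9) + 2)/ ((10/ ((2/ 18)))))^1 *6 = 1571/ 63744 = 0.02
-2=-2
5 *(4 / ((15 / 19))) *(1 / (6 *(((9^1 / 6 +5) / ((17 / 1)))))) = 1292 / 117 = 11.04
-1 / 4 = -0.25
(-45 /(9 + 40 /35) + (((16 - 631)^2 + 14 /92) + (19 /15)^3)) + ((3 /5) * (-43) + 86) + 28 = 4170027000419 /11022750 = 378310.95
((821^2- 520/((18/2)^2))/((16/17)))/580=928145617/751680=1234.76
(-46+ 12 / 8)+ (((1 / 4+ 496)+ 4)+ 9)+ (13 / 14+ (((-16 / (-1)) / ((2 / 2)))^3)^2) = 469775087 / 28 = 16777681.68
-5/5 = -1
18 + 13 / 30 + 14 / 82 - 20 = -1717 / 1230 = -1.40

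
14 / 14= 1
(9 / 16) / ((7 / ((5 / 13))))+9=13149 / 1456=9.03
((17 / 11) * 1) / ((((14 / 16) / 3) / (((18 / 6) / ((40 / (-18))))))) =-2754 / 385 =-7.15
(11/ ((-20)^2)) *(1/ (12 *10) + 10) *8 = 13211/ 6000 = 2.20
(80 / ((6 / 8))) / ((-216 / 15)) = -200 / 27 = -7.41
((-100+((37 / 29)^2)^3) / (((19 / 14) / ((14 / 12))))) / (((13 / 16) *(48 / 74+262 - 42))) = -0.46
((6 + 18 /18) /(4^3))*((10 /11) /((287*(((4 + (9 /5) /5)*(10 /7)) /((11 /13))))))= 175 /3718208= 0.00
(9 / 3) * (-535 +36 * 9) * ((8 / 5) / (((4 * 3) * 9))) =-422 / 45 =-9.38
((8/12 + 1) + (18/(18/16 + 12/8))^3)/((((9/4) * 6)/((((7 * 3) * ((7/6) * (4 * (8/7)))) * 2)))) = 21343424/3969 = 5377.53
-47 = -47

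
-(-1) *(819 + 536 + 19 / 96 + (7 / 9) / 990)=193197127 / 142560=1355.20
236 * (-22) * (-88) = 456896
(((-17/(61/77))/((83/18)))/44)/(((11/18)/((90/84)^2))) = -309825/1559404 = -0.20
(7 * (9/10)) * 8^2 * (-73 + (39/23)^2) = -74785536/2645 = -28274.30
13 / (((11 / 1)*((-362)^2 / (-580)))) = -1885 / 360371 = -0.01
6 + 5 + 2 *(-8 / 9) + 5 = 128 / 9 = 14.22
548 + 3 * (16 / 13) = 551.69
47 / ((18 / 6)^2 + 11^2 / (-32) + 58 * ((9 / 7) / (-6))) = -10528 / 1615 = -6.52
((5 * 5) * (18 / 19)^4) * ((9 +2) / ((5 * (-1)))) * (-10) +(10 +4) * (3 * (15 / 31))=1871943030 / 4039951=463.36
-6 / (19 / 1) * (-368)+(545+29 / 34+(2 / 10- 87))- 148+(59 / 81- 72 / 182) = 10180352821 / 23808330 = 427.60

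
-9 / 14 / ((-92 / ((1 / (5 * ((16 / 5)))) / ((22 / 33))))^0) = -9 / 14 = -0.64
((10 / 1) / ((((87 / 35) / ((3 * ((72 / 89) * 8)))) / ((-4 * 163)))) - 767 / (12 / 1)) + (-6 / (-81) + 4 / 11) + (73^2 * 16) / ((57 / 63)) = 2519582059525 / 58258332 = 43248.44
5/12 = 0.42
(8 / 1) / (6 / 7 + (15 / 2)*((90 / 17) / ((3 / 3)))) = 952 / 4827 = 0.20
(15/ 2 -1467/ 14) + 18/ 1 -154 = -1633/ 7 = -233.29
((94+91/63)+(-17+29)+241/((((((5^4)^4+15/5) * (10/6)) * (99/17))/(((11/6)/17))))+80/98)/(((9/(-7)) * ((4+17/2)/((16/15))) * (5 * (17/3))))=-291400146490151396/1149058342002571875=-0.25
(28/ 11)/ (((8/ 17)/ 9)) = 1071/ 22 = 48.68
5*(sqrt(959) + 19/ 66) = 95/ 66 + 5*sqrt(959) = 156.28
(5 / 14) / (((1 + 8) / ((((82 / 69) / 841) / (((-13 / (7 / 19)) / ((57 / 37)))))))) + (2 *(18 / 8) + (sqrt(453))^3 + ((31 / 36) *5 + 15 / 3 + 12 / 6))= 1764655169 / 111647796 + 453 *sqrt(453)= 9657.37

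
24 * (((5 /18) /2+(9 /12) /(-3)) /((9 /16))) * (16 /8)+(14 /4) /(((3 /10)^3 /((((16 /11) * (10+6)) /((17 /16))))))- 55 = 14010433 /5049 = 2774.89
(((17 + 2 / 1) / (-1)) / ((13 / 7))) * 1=-133 / 13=-10.23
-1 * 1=-1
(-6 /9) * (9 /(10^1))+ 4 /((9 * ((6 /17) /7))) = 1109 /135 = 8.21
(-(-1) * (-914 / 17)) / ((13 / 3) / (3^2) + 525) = -12339 / 120598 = -0.10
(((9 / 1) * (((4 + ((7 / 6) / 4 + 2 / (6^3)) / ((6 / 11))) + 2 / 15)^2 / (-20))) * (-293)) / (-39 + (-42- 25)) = -270048982133 / 9891072000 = -27.30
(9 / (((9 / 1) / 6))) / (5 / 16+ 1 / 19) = 608 / 37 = 16.43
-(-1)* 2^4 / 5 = 3.20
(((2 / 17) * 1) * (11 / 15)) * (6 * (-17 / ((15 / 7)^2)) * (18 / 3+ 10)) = -34496 / 1125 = -30.66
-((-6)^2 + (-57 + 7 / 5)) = 98 / 5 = 19.60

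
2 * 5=10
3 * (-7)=-21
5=5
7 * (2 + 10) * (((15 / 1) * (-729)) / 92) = -229635 / 23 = -9984.13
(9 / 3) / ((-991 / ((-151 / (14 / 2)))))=453 / 6937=0.07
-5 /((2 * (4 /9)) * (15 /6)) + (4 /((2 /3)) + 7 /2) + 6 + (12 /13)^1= 737 /52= 14.17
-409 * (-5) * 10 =20450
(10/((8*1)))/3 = 5/12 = 0.42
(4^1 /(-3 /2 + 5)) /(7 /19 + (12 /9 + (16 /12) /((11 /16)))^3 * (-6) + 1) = -101156 /18494623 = -0.01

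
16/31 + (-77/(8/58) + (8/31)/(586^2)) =-5937230983/10645276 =-557.73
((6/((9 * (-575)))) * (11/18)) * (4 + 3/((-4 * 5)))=-847/310500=-0.00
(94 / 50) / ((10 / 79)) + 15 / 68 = 128117 / 8500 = 15.07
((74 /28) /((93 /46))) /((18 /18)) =1.31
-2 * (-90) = 180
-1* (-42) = 42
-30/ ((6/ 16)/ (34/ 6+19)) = -5920/ 3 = -1973.33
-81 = -81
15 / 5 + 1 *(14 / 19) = 71 / 19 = 3.74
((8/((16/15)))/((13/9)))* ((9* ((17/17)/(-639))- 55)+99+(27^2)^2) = 2547141795/923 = 2759633.58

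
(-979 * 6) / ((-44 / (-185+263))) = 10413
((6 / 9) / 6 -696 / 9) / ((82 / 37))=-25715 / 738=-34.84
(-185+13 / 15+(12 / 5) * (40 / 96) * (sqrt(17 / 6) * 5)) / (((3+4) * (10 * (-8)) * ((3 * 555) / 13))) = 17953 / 6993000- 13 * sqrt(102) / 1118880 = 0.00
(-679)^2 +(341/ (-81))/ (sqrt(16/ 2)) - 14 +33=461060 - 341*sqrt(2)/ 324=461058.51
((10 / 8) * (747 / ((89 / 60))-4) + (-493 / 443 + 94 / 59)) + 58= 682.97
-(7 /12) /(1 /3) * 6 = -21 /2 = -10.50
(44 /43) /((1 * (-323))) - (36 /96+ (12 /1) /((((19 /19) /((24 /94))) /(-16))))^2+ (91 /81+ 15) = -373819856964409 /159049272384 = -2350.34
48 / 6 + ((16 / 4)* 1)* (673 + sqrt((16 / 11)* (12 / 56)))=2702.23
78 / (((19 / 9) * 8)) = 351 / 76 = 4.62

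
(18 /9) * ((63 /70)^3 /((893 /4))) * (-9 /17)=-6561 /1897625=-0.00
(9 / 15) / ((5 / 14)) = 42 / 25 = 1.68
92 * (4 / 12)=30.67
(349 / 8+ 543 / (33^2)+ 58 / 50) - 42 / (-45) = 3355351 / 72600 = 46.22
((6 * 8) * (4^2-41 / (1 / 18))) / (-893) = 1824 / 47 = 38.81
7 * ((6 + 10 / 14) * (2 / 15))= 94 / 15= 6.27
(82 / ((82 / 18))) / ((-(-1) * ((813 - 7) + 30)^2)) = 9 / 349448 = 0.00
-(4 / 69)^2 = -16 / 4761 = -0.00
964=964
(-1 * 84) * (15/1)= -1260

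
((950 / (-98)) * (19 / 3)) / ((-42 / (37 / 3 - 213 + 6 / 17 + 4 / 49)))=-2257964750 / 7714413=-292.69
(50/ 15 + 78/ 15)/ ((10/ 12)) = 256/ 25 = 10.24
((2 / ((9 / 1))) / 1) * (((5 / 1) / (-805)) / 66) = -1 / 47817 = -0.00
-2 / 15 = -0.13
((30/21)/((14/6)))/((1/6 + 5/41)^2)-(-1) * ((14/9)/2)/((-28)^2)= 261464407/35569296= 7.35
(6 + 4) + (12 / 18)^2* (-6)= 22 / 3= 7.33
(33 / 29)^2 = 1089 / 841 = 1.29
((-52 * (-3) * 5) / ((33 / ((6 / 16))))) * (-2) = -195 / 11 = -17.73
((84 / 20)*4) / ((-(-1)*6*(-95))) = -14 / 475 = -0.03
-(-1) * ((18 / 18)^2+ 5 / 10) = 1.50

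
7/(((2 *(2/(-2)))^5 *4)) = -7/128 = -0.05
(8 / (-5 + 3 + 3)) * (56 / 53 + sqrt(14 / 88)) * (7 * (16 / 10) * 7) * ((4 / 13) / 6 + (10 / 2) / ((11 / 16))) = 4926656 * sqrt(77) / 23595 + 551785472 / 113685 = 6685.85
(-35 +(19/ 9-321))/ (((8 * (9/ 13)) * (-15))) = 8281/ 1944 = 4.26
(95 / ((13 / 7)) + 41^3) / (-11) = -896638 / 143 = -6270.20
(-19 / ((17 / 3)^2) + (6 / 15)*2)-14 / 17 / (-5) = 539 / 1445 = 0.37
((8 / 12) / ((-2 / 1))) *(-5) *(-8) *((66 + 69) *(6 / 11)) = -10800 / 11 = -981.82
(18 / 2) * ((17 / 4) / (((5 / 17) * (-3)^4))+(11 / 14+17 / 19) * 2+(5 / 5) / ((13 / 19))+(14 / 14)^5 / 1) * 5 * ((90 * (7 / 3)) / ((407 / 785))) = 65972267425 / 603174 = 109375.18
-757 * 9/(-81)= 757/9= 84.11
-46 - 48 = -94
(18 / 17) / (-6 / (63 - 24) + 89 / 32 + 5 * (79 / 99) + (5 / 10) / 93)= 22980672 / 143738417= 0.16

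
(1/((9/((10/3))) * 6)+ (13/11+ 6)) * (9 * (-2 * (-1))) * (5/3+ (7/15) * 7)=955192/1485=643.23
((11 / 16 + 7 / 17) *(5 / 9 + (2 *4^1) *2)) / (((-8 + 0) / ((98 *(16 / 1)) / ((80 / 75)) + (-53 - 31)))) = -3430427 / 1088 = -3152.97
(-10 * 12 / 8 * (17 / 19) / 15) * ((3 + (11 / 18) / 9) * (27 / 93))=-8449 / 10602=-0.80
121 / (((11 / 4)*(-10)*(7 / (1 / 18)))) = -11 / 315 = -0.03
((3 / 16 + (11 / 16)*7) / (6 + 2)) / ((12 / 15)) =25 / 32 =0.78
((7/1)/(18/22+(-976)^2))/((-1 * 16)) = -77/167653520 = -0.00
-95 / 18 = -5.28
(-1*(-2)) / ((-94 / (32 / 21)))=-32 / 987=-0.03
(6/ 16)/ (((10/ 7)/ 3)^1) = 63/ 80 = 0.79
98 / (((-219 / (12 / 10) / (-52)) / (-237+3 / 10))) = -12062232 / 1825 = -6609.44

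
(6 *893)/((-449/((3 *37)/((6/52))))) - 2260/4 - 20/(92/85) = -12063.20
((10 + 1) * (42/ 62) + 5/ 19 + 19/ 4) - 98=-201521/ 2356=-85.54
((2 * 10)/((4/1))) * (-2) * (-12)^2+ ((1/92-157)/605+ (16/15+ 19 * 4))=-20693267/15180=-1363.19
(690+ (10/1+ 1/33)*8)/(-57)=-25418/1881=-13.51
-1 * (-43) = 43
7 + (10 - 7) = 10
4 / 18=2 / 9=0.22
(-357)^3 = -45499293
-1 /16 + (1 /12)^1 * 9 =11 /16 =0.69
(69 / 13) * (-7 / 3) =-161 / 13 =-12.38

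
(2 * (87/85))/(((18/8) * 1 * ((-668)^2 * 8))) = 29/113787120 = 0.00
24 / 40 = 3 / 5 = 0.60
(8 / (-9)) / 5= -8 / 45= -0.18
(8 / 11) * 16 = 128 / 11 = 11.64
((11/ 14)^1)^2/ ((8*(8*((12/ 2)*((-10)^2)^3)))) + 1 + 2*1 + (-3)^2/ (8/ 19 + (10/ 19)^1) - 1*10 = 188160000121/ 75264000000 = 2.50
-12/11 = -1.09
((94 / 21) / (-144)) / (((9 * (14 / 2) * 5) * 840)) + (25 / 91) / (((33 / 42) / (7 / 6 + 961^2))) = 1421070444359483 / 4400827200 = 322909.85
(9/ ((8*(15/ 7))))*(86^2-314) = 74361/ 20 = 3718.05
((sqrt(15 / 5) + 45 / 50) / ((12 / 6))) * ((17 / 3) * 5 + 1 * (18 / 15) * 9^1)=1761 / 100 + 587 * sqrt(3) / 30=51.50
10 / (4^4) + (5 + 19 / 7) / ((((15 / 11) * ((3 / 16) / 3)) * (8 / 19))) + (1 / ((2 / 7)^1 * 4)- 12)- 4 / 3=2722301 / 13440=202.55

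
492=492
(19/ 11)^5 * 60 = 148565940/ 161051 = 922.48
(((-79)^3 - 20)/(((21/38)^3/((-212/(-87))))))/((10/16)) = -2185024110848/191835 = -11390122.30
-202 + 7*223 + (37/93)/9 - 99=1260.04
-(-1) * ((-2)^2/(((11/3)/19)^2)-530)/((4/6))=-76701/121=-633.89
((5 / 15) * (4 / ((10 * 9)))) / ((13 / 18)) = 4 / 195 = 0.02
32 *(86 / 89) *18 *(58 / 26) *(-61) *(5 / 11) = -438145920 / 12727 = -34426.49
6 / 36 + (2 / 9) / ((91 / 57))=0.31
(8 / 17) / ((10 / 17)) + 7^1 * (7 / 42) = 59 / 30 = 1.97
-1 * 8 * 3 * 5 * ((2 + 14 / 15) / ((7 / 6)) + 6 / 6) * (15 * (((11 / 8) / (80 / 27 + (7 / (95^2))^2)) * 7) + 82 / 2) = -1725924650015961 / 45612359261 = -37838.97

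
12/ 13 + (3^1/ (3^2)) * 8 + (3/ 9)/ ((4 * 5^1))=2813/ 780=3.61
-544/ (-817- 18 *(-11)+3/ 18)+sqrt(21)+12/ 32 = 5.84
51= 51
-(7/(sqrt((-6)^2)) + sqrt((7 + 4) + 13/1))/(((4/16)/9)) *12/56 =-108 *sqrt(6)/7 - 9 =-46.79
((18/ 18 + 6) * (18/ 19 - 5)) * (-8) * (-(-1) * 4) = 17248/ 19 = 907.79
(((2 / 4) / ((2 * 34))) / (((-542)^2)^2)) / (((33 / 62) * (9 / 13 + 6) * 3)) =403 / 50542940646944064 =0.00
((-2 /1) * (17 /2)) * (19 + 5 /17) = -328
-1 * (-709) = 709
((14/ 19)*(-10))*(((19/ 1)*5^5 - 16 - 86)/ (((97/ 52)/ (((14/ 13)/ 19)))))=-464700320/ 35017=-13270.71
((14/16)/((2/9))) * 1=63/16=3.94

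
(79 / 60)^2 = 6241 / 3600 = 1.73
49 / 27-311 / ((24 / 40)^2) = -23276 / 27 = -862.07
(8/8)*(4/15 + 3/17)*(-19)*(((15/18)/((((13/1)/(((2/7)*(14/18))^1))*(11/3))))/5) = -2147/328185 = -0.01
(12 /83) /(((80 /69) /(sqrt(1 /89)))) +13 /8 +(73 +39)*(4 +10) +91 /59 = 207*sqrt(89) /147740 +741591 /472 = 1571.18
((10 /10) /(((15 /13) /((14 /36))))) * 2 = 0.67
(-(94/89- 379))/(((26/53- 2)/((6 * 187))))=-1000128921/3560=-280935.09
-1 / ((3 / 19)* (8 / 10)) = -95 / 12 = -7.92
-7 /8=-0.88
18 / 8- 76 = -295 / 4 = -73.75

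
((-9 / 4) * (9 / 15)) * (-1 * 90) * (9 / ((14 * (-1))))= -2187 / 28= -78.11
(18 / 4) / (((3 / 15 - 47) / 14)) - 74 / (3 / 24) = -15427 / 26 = -593.35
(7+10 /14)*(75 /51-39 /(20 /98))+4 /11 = -9572009 /6545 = -1462.49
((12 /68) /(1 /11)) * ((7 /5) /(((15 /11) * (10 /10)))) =847 /425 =1.99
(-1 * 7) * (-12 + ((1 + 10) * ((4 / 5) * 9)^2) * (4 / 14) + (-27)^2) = -153987 / 25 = -6159.48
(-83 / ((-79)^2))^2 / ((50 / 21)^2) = 3038049 / 97375202500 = 0.00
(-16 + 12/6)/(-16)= 7/8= 0.88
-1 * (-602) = 602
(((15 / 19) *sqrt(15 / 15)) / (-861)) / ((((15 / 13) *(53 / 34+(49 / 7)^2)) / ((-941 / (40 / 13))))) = 2703493 / 562422420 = 0.00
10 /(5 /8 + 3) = 80 /29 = 2.76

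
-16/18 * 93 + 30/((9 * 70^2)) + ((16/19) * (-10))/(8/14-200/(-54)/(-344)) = -24863591093/254526090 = -97.69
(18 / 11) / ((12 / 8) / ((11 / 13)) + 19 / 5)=0.29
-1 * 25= -25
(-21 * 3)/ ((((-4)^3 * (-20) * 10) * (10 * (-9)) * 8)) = 7/ 1024000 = 0.00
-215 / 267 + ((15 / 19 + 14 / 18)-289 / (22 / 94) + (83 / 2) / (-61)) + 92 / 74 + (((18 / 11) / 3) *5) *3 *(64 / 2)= -66752684381 / 68698566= -971.68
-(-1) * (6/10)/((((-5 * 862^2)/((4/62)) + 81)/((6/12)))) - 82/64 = -11805094993/9213732640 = -1.28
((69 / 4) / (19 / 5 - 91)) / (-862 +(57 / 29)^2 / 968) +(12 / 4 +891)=136763665486989 / 152979452326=894.00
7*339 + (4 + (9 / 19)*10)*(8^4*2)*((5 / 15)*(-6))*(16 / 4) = -10833889 / 19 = -570204.68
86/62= 43/31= 1.39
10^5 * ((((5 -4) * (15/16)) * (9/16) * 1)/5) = 84375/8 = 10546.88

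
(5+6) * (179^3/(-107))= -63088729/107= -589614.29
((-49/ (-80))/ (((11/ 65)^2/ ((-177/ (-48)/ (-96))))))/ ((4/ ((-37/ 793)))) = 0.01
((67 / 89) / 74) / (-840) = -67 / 5532240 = -0.00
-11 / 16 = -0.69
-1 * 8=-8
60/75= 4/5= 0.80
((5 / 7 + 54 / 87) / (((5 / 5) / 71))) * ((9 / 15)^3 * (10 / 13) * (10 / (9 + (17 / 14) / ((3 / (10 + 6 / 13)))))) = 6234084 / 523885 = 11.90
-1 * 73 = -73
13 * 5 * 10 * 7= 4550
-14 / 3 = -4.67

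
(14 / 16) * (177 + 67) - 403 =-189.50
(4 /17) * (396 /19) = 1584 /323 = 4.90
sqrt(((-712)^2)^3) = 360944128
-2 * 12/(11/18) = -432/11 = -39.27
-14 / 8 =-7 / 4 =-1.75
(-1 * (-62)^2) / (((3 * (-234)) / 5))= 9610 / 351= 27.38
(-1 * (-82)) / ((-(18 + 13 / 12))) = -984 / 229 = -4.30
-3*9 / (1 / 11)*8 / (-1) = 2376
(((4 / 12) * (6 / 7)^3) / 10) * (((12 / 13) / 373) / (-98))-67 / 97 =-27301563857 / 39526114355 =-0.69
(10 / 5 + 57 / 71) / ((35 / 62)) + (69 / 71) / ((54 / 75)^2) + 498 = 135488869 / 268380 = 504.84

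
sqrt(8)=2 * sqrt(2)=2.83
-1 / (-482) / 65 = 1 / 31330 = 0.00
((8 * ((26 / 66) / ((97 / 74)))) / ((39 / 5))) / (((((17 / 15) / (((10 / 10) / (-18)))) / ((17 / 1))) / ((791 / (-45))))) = 1170680 / 259281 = 4.52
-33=-33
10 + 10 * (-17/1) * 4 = -670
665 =665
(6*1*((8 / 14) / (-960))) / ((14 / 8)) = -1 / 490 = -0.00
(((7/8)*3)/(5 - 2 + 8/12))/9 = 7/88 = 0.08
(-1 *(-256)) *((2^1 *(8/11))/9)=4096/99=41.37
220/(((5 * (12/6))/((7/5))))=154/5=30.80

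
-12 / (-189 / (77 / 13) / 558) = 2728 / 13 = 209.85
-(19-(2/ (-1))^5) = -51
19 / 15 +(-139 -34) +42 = -1946 / 15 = -129.73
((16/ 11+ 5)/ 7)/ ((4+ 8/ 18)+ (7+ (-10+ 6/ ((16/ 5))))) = 0.28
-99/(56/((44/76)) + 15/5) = -1089/1097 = -0.99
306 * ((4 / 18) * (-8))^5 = -35651584 / 6561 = -5433.86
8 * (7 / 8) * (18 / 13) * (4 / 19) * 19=504 / 13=38.77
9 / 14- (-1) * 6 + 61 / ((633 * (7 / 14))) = 60577 / 8862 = 6.84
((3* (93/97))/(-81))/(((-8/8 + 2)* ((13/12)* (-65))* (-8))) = -31/491790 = -0.00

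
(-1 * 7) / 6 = -7 / 6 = -1.17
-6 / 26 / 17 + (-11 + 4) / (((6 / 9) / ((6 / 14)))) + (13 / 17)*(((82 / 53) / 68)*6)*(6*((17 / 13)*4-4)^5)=-2.74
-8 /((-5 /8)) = 64 /5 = 12.80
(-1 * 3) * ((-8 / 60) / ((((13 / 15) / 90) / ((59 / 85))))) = 6372 / 221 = 28.83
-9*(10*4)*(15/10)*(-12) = 6480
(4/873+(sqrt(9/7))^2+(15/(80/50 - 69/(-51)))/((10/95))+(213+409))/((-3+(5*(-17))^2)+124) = 0.09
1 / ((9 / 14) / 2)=28 / 9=3.11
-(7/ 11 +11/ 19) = -254/ 209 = -1.22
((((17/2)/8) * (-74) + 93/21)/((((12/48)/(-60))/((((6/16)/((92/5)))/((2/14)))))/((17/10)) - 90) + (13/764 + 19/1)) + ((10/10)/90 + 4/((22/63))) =1037674362553/33145207920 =31.31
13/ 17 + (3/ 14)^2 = 2701/ 3332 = 0.81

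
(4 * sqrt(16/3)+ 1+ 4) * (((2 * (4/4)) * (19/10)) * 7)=133+ 2128 * sqrt(3)/15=378.72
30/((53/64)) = 1920/53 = 36.23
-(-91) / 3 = 91 / 3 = 30.33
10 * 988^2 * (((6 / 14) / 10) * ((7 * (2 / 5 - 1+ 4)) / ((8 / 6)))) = 37337508 / 5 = 7467501.60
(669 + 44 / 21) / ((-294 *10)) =-14093 / 61740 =-0.23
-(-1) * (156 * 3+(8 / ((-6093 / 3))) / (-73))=69387092 / 148263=468.00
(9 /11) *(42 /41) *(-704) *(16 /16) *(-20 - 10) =17701.46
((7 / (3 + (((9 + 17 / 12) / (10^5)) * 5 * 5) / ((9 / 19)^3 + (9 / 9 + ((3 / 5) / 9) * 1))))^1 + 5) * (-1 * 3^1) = -1020010617 / 46375031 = -21.99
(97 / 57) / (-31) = -97 / 1767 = -0.05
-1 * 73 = -73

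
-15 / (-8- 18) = 15 / 26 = 0.58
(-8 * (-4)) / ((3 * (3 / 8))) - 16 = 112 / 9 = 12.44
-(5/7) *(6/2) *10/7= -150/49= -3.06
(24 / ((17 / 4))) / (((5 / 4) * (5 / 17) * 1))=384 / 25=15.36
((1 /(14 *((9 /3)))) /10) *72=6 /35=0.17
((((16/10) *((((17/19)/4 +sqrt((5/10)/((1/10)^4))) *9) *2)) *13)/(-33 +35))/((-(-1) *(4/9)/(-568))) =-11962080 *sqrt(2)- 5083884/95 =-16970450.34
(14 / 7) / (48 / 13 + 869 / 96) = 2496 / 15905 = 0.16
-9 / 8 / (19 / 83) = -747 / 152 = -4.91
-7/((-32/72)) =63/4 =15.75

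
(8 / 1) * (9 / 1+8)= 136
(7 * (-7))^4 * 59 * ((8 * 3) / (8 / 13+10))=17686409468 / 23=768974324.70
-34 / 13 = -2.62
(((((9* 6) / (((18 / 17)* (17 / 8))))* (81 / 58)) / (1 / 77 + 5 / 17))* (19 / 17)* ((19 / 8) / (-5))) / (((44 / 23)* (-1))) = 4707801 / 155440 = 30.29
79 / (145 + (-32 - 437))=-79 / 324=-0.24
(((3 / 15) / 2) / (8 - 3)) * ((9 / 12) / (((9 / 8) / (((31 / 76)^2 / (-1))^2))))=923521 / 2502163200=0.00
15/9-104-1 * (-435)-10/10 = 995/3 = 331.67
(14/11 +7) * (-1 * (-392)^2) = -1271220.36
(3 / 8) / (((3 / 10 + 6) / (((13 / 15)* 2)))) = 13 / 126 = 0.10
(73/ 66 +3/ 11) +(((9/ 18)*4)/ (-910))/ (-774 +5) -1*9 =-175997119/ 23093070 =-7.62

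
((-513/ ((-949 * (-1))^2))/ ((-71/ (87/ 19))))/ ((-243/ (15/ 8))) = -145/ 511541368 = -0.00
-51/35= -1.46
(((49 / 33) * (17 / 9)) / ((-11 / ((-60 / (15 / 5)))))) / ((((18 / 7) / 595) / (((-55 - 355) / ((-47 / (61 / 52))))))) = 216927048625 / 17965233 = 12074.83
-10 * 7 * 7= -490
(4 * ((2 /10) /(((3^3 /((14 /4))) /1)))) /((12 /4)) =0.03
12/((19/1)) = 0.63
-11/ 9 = -1.22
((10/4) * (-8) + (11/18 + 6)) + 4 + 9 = -7/18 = -0.39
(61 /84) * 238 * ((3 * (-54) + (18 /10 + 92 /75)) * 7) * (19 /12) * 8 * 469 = -771238646927 /675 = -1142575773.23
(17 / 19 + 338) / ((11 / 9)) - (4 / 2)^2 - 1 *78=40813 / 209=195.28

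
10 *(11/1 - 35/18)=815/9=90.56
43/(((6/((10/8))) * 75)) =43/360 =0.12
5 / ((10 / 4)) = 2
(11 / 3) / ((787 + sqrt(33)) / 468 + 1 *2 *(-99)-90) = -57484713 / 4488798994-429 *sqrt(33) / 4488798994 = -0.01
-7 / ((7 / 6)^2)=-36 / 7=-5.14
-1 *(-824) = 824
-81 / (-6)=27 / 2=13.50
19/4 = 4.75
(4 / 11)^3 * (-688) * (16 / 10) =-352256 / 6655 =-52.93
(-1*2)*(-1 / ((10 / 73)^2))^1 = 5329 / 50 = 106.58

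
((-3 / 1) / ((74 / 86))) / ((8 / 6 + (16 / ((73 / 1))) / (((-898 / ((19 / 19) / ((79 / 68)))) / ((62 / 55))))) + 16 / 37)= -55115017155 / 27909804932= -1.97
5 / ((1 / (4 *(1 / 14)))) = 1.43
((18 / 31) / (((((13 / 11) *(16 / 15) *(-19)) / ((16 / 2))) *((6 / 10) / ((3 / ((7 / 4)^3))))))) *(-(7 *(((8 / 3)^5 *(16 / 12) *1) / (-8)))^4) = 8877495585472721715200 / 80094924475371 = 110837180.30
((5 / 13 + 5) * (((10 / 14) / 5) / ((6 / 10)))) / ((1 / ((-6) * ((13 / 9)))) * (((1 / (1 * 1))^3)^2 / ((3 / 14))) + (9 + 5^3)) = 10 / 1041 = 0.01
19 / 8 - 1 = 1.38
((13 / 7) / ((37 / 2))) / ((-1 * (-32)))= 13 / 4144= 0.00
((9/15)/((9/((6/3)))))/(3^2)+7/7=1.01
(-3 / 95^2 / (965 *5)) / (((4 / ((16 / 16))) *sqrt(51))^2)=-1 / 11844410000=-0.00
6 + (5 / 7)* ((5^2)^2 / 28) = 4301 / 196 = 21.94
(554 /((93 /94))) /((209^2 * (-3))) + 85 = 1035842839 /12186999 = 85.00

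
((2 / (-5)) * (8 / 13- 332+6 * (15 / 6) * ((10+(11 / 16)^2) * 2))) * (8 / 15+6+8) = 1040187 / 10400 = 100.02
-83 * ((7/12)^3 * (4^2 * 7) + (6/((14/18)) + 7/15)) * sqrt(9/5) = -9541597 * sqrt(5)/6300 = -3386.61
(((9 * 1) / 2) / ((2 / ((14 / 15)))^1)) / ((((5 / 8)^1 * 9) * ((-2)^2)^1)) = 7 / 75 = 0.09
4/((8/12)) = 6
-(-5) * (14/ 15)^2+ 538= 24406/ 45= 542.36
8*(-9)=-72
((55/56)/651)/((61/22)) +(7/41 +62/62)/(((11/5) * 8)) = 33630095/501470508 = 0.07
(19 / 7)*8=152 / 7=21.71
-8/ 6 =-4/ 3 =-1.33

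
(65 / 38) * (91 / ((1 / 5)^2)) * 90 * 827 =5503168125 / 19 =289640427.63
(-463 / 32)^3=-99252847 / 32768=-3028.96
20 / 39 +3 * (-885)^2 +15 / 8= 733099345 / 312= 2349677.39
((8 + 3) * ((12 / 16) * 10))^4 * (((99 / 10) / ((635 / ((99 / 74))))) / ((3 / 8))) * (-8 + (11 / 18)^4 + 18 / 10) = -28177129453055 / 1804416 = -15615650.41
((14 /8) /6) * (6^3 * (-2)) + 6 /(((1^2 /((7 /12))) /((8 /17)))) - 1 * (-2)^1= -2080 /17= -122.35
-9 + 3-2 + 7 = -1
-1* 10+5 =-5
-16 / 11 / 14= -0.10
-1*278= -278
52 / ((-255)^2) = 52 / 65025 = 0.00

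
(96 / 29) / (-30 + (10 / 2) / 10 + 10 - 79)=-192 / 5713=-0.03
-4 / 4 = -1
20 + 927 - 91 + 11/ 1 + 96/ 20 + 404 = 6379/ 5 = 1275.80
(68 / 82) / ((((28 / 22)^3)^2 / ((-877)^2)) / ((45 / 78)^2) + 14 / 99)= 5211787946911425 / 888864380414213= 5.86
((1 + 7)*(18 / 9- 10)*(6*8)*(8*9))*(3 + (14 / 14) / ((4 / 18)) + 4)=-2543616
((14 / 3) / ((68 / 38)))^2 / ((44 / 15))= 88445 / 38148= 2.32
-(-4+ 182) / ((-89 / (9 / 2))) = 9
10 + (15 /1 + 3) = 28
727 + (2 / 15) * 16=10937 / 15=729.13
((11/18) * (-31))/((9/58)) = -122.09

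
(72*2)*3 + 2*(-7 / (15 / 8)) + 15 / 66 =140171 / 330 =424.76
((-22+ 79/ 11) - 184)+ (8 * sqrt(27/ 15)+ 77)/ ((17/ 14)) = -25321/ 187+ 336 * sqrt(5)/ 85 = -126.57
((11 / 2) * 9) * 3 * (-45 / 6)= -4455 / 4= -1113.75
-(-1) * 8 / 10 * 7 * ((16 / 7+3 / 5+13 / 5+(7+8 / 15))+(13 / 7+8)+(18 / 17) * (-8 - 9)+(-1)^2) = 2468 / 75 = 32.91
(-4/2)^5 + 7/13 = -409/13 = -31.46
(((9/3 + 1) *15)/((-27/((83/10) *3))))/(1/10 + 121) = -1660/3633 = -0.46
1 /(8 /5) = 5 /8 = 0.62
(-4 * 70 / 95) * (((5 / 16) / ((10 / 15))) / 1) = -105 / 76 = -1.38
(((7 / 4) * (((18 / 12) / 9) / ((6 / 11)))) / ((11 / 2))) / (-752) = -7 / 54144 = -0.00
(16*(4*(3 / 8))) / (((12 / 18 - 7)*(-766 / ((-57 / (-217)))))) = 108 / 83111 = 0.00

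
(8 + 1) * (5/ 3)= 15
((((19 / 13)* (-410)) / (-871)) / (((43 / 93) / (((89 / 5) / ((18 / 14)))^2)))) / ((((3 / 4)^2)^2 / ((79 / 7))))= 54159451462144 / 5324131215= 10172.45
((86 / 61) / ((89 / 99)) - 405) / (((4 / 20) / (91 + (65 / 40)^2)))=-65630271915 / 347456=-188888.01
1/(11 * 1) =1/11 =0.09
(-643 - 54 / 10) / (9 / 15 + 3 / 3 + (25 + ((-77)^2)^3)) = -1621 / 521055950289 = -0.00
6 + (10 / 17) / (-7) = 704 / 119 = 5.92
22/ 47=0.47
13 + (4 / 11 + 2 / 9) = 1345 / 99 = 13.59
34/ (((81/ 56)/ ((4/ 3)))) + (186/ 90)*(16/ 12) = 41428/ 1215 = 34.10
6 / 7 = 0.86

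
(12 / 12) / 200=1 / 200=0.00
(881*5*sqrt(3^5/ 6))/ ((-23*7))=-39645*sqrt(2)/ 322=-174.12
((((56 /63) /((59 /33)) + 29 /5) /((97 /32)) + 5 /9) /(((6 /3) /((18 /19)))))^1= 678083 /543685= 1.25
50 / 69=0.72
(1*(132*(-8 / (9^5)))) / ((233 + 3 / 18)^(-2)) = -172233688 / 177147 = -972.26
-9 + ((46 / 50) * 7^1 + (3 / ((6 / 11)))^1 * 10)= 52.44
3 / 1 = 3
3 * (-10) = -30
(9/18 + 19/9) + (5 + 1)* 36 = 3935/18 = 218.61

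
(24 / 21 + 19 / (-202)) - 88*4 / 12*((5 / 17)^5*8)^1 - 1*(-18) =111620744885 / 6023033394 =18.53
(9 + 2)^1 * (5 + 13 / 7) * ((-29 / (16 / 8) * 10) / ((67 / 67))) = -76560 / 7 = -10937.14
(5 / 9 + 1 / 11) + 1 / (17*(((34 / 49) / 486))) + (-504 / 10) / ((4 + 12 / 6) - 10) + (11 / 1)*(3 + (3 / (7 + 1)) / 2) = 204876863 / 2288880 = 89.51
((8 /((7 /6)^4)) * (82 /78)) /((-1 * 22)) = -70848 /343343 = -0.21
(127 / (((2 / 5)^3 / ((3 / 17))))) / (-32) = -47625 / 4352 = -10.94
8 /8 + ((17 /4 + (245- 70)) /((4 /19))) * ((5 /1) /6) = 22737 /32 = 710.53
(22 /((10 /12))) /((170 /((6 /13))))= 396 /5525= 0.07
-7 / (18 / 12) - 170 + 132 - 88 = -130.67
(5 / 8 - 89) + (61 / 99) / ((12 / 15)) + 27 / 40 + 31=-55.93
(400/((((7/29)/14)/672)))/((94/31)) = 241651200/47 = 5141514.89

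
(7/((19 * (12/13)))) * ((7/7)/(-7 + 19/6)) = -91/874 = -0.10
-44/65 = -0.68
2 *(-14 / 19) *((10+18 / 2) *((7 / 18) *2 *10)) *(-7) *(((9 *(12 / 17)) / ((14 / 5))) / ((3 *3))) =19600 / 51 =384.31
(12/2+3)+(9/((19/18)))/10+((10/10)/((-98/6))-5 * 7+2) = -108036/4655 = -23.21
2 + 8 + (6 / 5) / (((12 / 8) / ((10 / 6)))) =34 / 3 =11.33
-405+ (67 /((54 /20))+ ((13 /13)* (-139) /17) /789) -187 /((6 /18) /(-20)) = 1308548674 /120717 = 10839.80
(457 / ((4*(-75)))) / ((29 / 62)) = -14167 / 4350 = -3.26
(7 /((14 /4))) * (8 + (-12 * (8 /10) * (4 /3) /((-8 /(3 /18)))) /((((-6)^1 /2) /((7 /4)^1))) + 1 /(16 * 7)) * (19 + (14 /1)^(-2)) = 29487845 /98784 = 298.51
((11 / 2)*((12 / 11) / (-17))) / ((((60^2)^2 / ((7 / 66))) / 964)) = -1687 / 605880000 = -0.00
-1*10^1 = -10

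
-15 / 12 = -5 / 4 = -1.25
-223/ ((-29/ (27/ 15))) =2007/ 145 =13.84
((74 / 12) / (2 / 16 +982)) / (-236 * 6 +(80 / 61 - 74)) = -4514 / 1070241255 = -0.00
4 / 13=0.31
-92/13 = -7.08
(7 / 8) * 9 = 63 / 8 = 7.88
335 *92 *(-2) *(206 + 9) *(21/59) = -4717027.12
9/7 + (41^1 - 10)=226/7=32.29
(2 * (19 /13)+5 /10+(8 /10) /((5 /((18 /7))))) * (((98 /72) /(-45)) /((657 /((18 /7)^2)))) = -239 /204750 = -0.00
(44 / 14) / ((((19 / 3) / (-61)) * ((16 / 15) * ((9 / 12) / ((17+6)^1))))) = -231495 / 266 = -870.28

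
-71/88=-0.81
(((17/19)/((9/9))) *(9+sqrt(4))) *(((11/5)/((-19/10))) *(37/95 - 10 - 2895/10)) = 116901367/34295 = 3408.70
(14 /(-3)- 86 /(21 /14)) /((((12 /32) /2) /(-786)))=259904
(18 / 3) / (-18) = -1 / 3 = -0.33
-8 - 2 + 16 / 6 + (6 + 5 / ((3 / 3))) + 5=26 / 3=8.67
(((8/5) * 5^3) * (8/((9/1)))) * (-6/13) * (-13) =3200/3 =1066.67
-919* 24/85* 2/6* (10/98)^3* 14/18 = -0.07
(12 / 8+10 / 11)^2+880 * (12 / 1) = 10565.80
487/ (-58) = -487/ 58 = -8.40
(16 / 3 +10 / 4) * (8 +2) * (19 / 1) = 4465 / 3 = 1488.33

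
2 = 2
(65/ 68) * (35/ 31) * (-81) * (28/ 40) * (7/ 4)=-1805895/ 16864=-107.09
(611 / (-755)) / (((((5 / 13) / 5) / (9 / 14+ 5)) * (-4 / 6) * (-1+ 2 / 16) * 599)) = -3764982 / 22160005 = -0.17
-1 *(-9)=9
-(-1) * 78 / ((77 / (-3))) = -234 / 77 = -3.04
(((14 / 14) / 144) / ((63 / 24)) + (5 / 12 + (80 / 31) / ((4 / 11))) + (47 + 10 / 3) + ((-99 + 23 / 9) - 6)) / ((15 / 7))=-1045129 / 50220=-20.81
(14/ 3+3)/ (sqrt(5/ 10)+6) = 92/ 71- 23 * sqrt(2)/ 213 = 1.14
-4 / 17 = -0.24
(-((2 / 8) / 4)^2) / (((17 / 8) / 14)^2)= -0.17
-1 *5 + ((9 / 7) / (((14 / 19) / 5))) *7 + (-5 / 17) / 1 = 13275 / 238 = 55.78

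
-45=-45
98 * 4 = 392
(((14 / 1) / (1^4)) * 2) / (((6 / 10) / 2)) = 280 / 3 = 93.33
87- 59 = 28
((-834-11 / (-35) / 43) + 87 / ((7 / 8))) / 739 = -1105519 / 1112195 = -0.99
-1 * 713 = -713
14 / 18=7 / 9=0.78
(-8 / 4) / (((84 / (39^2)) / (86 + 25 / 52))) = -175383 / 56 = -3131.84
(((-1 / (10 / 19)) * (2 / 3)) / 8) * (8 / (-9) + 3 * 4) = -95 / 54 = -1.76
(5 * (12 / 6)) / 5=2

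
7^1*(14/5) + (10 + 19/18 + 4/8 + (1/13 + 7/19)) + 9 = 451279/11115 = 40.60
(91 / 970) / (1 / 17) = 1547 / 970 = 1.59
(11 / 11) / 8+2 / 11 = 0.31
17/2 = 8.50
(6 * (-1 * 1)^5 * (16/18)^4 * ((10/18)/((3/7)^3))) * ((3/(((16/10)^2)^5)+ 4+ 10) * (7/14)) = -25830785334865/139314069504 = -185.41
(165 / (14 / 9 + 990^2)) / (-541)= -1485 / 4772114474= -0.00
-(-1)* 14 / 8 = 7 / 4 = 1.75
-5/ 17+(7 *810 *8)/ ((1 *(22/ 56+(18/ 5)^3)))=2698096645/ 2799407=963.81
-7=-7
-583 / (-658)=0.89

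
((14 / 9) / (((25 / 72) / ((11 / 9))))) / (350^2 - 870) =616 / 13683375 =0.00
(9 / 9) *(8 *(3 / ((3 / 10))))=80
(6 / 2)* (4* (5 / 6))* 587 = 5870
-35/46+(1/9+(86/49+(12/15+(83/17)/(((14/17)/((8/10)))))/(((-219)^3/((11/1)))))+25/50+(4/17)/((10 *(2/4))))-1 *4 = -2362108895401/1006178854905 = -2.35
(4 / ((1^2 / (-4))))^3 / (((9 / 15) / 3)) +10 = -20470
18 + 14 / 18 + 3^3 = 412 / 9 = 45.78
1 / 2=0.50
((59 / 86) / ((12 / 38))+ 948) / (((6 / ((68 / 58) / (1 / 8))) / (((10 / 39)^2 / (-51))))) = -98057800 / 51210549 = -1.91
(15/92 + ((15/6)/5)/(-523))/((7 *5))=7799/1684060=0.00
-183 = -183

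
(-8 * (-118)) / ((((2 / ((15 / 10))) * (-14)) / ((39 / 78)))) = -177 / 7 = -25.29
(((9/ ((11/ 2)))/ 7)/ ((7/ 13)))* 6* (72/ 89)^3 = 524040192/ 379978291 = 1.38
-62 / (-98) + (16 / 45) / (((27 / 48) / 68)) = 865547 / 19845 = 43.62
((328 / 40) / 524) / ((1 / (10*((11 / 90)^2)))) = 4961 / 2122200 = 0.00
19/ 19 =1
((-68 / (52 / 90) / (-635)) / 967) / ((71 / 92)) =28152 / 113352707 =0.00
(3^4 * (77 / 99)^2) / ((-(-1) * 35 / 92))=644 / 5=128.80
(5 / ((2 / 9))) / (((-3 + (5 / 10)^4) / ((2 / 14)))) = -360 / 329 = -1.09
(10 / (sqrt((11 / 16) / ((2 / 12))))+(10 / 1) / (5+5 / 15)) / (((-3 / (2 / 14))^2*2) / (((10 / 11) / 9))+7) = 75 / 349552+50*sqrt(66) / 720951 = 0.00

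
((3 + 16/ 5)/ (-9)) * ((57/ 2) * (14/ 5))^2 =-548359/ 125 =-4386.87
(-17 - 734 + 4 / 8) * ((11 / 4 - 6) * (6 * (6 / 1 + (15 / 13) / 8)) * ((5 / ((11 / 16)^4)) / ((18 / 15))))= 24553958400 / 14641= 1677068.40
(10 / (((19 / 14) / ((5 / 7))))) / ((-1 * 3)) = -100 / 57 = -1.75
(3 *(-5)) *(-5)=75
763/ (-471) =-763/ 471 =-1.62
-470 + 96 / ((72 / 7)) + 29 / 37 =-51047 / 111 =-459.88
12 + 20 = 32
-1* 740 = -740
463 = 463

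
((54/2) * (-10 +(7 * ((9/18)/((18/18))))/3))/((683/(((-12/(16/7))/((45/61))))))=67893/27320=2.49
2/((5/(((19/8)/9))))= 0.11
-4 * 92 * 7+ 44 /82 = -105594 /41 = -2575.46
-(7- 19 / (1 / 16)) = 297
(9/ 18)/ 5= 1/ 10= 0.10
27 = 27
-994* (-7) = 6958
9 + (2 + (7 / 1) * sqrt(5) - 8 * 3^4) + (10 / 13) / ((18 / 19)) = -74434 / 117 + 7 * sqrt(5) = -620.54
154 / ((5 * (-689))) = -154 / 3445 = -0.04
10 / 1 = 10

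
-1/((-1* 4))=0.25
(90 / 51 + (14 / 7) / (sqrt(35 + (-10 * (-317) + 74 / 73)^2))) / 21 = 146 * sqrt(53585028771) / 1125285604191 + 10 / 119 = 0.08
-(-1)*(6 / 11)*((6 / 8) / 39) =3 / 286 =0.01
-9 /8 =-1.12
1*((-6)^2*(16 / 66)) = 96 / 11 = 8.73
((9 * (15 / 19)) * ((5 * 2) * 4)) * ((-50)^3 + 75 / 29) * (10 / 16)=-12234121875 / 551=-22203487.98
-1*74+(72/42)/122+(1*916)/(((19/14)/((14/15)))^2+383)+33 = -38.61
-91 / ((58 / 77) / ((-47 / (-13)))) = -25333 / 58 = -436.78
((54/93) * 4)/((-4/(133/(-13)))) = 2394/403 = 5.94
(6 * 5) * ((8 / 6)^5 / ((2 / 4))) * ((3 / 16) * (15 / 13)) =54.70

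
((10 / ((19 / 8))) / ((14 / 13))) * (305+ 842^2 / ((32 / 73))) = 6324565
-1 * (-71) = 71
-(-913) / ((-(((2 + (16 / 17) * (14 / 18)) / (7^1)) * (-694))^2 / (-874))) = 2189701269 / 201323848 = 10.88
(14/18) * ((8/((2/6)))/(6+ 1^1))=8/3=2.67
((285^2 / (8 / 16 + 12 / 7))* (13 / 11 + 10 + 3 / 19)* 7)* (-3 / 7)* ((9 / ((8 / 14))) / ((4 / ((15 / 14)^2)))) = -30775190625 / 5456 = -5640614.12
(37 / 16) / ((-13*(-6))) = 37 / 1248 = 0.03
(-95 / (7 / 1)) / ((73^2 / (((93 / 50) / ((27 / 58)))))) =-17081 / 1678635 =-0.01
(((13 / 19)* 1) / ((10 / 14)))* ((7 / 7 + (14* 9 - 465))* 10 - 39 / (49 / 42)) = -310622 / 95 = -3269.71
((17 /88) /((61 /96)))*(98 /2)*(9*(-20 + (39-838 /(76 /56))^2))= 987926261364 /22021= 44862915.46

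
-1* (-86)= 86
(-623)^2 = 388129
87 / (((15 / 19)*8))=13.78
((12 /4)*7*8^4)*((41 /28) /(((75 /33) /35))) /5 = 9698304 /25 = 387932.16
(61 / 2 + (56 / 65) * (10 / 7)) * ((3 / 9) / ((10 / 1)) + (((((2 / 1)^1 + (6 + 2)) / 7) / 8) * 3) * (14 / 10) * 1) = 2585 / 104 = 24.86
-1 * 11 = -11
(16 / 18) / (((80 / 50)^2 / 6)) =25 / 12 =2.08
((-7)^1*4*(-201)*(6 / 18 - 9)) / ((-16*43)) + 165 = 20287 / 86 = 235.90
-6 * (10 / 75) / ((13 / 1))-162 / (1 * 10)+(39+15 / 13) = 1553 / 65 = 23.89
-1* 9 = -9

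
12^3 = 1728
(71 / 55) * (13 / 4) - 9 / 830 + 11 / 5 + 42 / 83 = 125823 / 18260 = 6.89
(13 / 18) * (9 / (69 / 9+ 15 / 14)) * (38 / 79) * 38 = 394212 / 28993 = 13.60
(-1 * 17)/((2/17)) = -144.50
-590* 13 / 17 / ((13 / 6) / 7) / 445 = -4956 / 1513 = -3.28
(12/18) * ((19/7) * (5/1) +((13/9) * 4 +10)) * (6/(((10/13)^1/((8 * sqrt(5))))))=384592 * sqrt(5)/315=2730.08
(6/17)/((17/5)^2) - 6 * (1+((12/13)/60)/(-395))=-752966922/126141275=-5.97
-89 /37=-2.41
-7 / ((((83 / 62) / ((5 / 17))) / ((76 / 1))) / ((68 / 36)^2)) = -2803640 / 6723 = -417.02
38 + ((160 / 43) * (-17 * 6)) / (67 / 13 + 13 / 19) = -837406 / 31003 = -27.01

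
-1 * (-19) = 19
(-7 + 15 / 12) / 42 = -23 / 168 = -0.14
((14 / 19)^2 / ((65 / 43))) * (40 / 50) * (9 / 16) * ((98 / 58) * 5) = 929187 / 680485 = 1.37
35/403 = 0.09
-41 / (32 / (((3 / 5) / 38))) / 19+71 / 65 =327757 / 300352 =1.09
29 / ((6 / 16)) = 232 / 3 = 77.33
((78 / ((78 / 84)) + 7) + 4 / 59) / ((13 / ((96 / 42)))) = 85968 / 5369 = 16.01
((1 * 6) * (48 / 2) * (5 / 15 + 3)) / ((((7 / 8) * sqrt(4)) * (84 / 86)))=13760 / 49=280.82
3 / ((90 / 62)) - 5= -44 / 15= -2.93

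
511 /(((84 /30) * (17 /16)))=2920 /17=171.76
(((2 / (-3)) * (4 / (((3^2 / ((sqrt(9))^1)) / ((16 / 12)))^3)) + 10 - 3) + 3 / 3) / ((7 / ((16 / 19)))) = 271744 / 290871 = 0.93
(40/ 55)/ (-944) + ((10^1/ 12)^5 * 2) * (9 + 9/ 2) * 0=-1/ 1298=-0.00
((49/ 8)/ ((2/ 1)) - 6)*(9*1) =-26.44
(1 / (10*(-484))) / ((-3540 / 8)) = 1 / 2141700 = 0.00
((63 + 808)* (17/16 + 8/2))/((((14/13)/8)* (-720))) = -101907/2240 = -45.49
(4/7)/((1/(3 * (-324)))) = -3888/7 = -555.43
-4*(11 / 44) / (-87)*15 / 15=1 / 87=0.01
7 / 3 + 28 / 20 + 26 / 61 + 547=551.16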